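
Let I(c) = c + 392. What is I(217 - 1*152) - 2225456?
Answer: -2224999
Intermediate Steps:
I(c) = 392 + c
I(217 - 1*152) - 2225456 = (392 + (217 - 1*152)) - 2225456 = (392 + (217 - 152)) - 2225456 = (392 + 65) - 2225456 = 457 - 2225456 = -2224999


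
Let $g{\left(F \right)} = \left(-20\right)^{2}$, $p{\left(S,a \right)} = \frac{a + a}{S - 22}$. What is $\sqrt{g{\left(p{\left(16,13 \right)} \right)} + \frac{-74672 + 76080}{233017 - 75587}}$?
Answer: $\frac{4 \sqrt{154904744085}}{78715} \approx 20.0$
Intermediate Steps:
$p{\left(S,a \right)} = \frac{2 a}{-22 + S}$ ($p{\left(S,a \right)} = \frac{2 a}{S - 22} = \frac{2 a}{-22 + S}$)
$g{\left(F \right)} = 400$
$\sqrt{g{\left(p{\left(16,13 \right)} \right)} + \frac{-74672 + 76080}{233017 - 75587}} = \sqrt{400 + \frac{-74672 + 76080}{233017 - 75587}} = \sqrt{400 + \frac{1408}{157430}} = \sqrt{400 + 1408 \cdot \frac{1}{157430}} = \sqrt{400 + \frac{704}{78715}} = \sqrt{\frac{31486704}{78715}} = \frac{4 \sqrt{154904744085}}{78715}$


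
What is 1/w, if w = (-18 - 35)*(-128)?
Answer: 1/6784 ≈ 0.00014741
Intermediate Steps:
w = 6784 (w = -53*(-128) = 6784)
1/w = 1/6784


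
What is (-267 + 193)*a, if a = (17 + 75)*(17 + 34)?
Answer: -347208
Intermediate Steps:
a = 4692 (a = 92*51 = 4692)
(-267 + 193)*a = (-267 + 193)*4692 = -74*4692 = -347208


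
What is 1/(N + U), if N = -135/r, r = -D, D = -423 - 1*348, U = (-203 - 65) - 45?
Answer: -257/80486 ≈ -0.0031931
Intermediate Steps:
U = -313 (U = -268 - 45 = -313)
D = -771 (D = -423 - 348 = -771)
r = 771 (r = -1*(-771) = 771)
N = -45/257 (N = -135/771 = -135*1/771 = -45/257 ≈ -0.17510)
1/(N + U) = 1/(-45/257 - 313) = 1/(-80486/257) = -257/80486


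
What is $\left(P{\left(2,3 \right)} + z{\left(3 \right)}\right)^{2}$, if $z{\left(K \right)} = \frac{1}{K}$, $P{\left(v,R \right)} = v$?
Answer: $\frac{49}{9} \approx 5.4444$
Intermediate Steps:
$\left(P{\left(2,3 \right)} + z{\left(3 \right)}\right)^{2} = \left(2 + \frac{1}{3}\right)^{2} = \left(\frac{7}{3}\right)^{2} = \frac{49}{9}$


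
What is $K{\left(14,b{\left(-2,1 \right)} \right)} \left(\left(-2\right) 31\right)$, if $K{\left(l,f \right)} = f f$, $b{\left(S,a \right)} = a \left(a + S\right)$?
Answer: $-62$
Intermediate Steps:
$b{\left(S,a \right)} = a \left(S + a\right)$
$K{\left(l,f \right)} = f^{2}$
$K{\left(14,b{\left(-2,1 \right)} \right)} \left(\left(-2\right) 31\right) = \left(1 \left(-2 + 1\right)\right)^{2} \left(\left(-2\right) 31\right) = \left(1 \left(-1\right)\right)^{2} \left(-62\right) = \left(-1\right)^{2} \left(-62\right) = 1 \left(-62\right) = -62$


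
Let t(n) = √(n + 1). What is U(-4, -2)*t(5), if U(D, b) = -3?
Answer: -3*√6 ≈ -7.3485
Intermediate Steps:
t(n) = √(1 + n)
U(-4, -2)*t(5) = -3*√(1 + 5) = -3*√6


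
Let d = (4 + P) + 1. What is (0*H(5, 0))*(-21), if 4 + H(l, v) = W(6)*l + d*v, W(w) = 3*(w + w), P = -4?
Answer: 0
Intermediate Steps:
d = 1 (d = (4 - 4) + 1 = 0 + 1 = 1)
W(w) = 6*w (W(w) = 3*(2*w) = 6*w)
H(l, v) = -4 + v + 36*l (H(l, v) = -4 + ((6*6)*l + 1*v) = -4 + (36*l + v) = -4 + (v + 36*l) = -4 + v + 36*l)
(0*H(5, 0))*(-21) = (0*(-4 + 0 + 36*5))*(-21) = (0*(-4 + 0 + 180))*(-21) = (0*176)*(-21) = 0*(-21) = 0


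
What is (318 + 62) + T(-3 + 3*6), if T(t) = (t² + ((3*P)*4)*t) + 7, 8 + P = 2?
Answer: -468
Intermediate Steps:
P = -6 (P = -8 + 2 = -6)
T(t) = 7 + t² - 72*t (T(t) = (t² + ((3*(-6))*4)*t) + 7 = (t² + (-18*4)*t) + 7 = (t² - 72*t) + 7 = 7 + t² - 72*t)
(318 + 62) + T(-3 + 3*6) = (318 + 62) + (7 + (-3 + 3*6)² - 72*(-3 + 3*6)) = 380 + (7 + (-3 + 18)² - 72*(-3 + 18)) = 380 + (7 + 15² - 72*15) = 380 + (7 + 225 - 1080) = 380 - 848 = -468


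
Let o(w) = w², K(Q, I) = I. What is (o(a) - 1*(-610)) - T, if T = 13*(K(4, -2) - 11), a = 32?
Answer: 1803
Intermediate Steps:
T = -169 (T = 13*(-2 - 11) = 13*(-13) = -169)
(o(a) - 1*(-610)) - T = (32² - 1*(-610)) - 1*(-169) = (1024 + 610) + 169 = 1634 + 169 = 1803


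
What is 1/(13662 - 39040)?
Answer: -1/25378 ≈ -3.9404e-5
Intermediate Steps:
1/(13662 - 39040) = 1/(-25378) = -1/25378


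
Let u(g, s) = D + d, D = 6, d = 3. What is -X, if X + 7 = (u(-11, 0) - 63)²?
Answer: -2909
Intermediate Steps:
u(g, s) = 9 (u(g, s) = 6 + 3 = 9)
X = 2909 (X = -7 + (9 - 63)² = -7 + (-54)² = -7 + 2916 = 2909)
-X = -1*2909 = -2909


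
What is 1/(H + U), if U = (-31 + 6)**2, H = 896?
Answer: 1/1521 ≈ 0.00065746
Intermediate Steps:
U = 625 (U = (-25)**2 = 625)
1/(H + U) = 1/(896 + 625) = 1/1521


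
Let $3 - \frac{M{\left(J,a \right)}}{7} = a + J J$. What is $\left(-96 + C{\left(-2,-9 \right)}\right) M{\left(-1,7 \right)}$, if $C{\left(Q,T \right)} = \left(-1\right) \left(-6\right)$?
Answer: $3150$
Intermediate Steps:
$M{\left(J,a \right)} = 21 - 7 a - 7 J^{2}$ ($M{\left(J,a \right)} = 21 - 7 \left(a + J J\right) = 21 - 7 \left(a + J^{2}\right) = 21 - \left(7 a + 7 J^{2}\right) = 21 - 7 a - 7 J^{2}$)
$C{\left(Q,T \right)} = 6$
$\left(-96 + C{\left(-2,-9 \right)}\right) M{\left(-1,7 \right)} = \left(-96 + 6\right) \left(21 - 49 - 7 \left(-1\right)^{2}\right) = - 90 \left(21 - 49 - 7\right) = \left(-90\right) \left(-35\right) = 3150$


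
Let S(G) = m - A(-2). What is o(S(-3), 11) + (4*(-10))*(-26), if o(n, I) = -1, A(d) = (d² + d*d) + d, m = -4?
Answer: 1039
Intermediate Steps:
A(d) = d + 2*d² (A(d) = (d² + d²) + d = 2*d² + d = d + 2*d²)
S(G) = -10 (S(G) = -4 - (-2)*(1 + 2*(-2)) = -4 - (-2)*(1 - 4) = -4 - (-2)*(-3) = -4 - 1*6 = -4 - 6 = -10)
o(S(-3), 11) + (4*(-10))*(-26) = -1 + (4*(-10))*(-26) = -1 - 40*(-26) = -1 + 1040 = 1039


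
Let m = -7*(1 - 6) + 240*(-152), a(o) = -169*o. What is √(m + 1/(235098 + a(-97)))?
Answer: I*√2305063267435554/251491 ≈ 190.91*I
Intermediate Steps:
m = -36445 (m = -7*(-5) - 36480 = 35 - 36480 = -36445)
√(m + 1/(235098 + a(-97))) = √(-36445 + 1/(235098 - 169*(-97))) = √(-36445 + 1/(235098 + 16393)) = √(-36445 + 1/251491) = √(-9165589494/251491) = I*√2305063267435554/251491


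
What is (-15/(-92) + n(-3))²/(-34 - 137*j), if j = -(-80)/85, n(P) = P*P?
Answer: -12081033/23445280 ≈ -0.51529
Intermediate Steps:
n(P) = P²
j = 16/17 (j = -(-80)/85 = -1*(-16/17) = 16/17 ≈ 0.94118)
(-15/(-92) + n(-3))²/(-34 - 137*j) = (-15/(-92) + (-3)²)²/(-34 - 137*16/17) = (-15*(-1/92) + 9)²/(-34 - 2192/17) = (15/92 + 9)²/(-2770/17) = (843/92)²*(-17/2770) = (710649/8464)*(-17/2770) = -12081033/23445280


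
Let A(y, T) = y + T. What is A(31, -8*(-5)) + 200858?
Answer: 200929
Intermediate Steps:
A(y, T) = T + y
A(31, -8*(-5)) + 200858 = (-8*(-5) + 31) + 200858 = (40 + 31) + 200858 = 71 + 200858 = 200929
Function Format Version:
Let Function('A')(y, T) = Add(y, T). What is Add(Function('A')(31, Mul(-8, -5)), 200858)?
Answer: 200929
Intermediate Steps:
Function('A')(y, T) = Add(T, y)
Add(Function('A')(31, Mul(-8, -5)), 200858) = Add(Add(Mul(-8, -5), 31), 200858) = Add(Add(40, 31), 200858) = Add(71, 200858) = 200929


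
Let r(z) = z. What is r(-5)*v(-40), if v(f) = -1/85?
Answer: 1/17 ≈ 0.058824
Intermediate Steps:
v(f) = -1/85 (v(f) = -1*1/85 = -1/85)
r(-5)*v(-40) = -5*(-1/85) = 1/17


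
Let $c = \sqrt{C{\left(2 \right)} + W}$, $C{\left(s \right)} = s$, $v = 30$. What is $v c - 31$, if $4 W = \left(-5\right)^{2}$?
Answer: $-31 + 15 \sqrt{33} \approx 55.168$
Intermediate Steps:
$W = \frac{25}{4}$ ($W = \frac{\left(-5\right)^{2}}{4} = \frac{1}{4} \cdot 25 = \frac{25}{4} \approx 6.25$)
$c = \frac{\sqrt{33}}{2}$ ($c = \sqrt{2 + \frac{25}{4}} = \sqrt{\frac{33}{4}} = \frac{\sqrt{33}}{2} \approx 2.8723$)
$v c - 31 = 30 \frac{\sqrt{33}}{2} - 31 = 15 \sqrt{33} - 31 = -31 + 15 \sqrt{33}$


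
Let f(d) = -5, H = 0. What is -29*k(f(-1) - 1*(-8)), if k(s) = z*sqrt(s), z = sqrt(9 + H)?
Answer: -87*sqrt(3) ≈ -150.69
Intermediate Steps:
z = 3 (z = sqrt(9 + 0) = sqrt(9) = 3)
k(s) = 3*sqrt(s)
-29*k(f(-1) - 1*(-8)) = -87*sqrt(-5 - 1*(-8)) = -87*sqrt(-5 + 8) = -87*sqrt(3)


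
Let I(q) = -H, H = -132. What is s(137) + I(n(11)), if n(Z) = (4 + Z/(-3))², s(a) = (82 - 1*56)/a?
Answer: 18110/137 ≈ 132.19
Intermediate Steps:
s(a) = 26/a (s(a) = (82 - 56)/a = 26/a)
n(Z) = (4 - Z/3)² (n(Z) = (4 + Z*(-⅓))² = (4 - Z/3)²)
I(q) = 132 (I(q) = -1*(-132) = 132)
s(137) + I(n(11)) = 26/137 + 132 = 18110/137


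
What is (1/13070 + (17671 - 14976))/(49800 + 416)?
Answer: 35223651/656323120 ≈ 0.053668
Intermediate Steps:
(1/13070 + (17671 - 14976))/(49800 + 416) = (1/13070 + 2695)/50216 = (35223651/13070)*(1/50216) = 35223651/656323120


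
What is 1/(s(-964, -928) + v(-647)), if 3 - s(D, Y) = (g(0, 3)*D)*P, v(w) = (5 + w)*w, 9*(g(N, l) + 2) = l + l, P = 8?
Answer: 3/1215283 ≈ 2.4686e-6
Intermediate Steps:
g(N, l) = -2 + 2*l/9 (g(N, l) = -2 + (l + l)/9 = -2 + (2*l)/9 = -2 + 2*l/9)
v(w) = w*(5 + w)
s(D, Y) = 3 + 32*D/3 (s(D, Y) = 3 - (-2 + (2/9)*3)*D*8 = 3 - (-2 + 2/3)*D*8 = 3 - (-4*D/3)*8 = 3 - (-32)*D/3 = 3 + 32*D/3)
1/(s(-964, -928) + v(-647)) = 1/((3 + (32/3)*(-964)) - 647*(5 - 647)) = 1/((3 - 30848/3) - 647*(-642)) = 1/(-30839/3 + 415374) = 1/(1215283/3) = 3/1215283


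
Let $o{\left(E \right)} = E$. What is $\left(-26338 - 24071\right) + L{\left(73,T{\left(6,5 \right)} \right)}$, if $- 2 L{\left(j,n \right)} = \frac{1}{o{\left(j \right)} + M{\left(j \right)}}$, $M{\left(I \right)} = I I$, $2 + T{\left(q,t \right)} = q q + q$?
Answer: $- \frac{544618837}{10804} \approx -50409.0$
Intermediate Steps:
$T{\left(q,t \right)} = -2 + q + q^{2}$ ($T{\left(q,t \right)} = -2 + \left(q q + q\right) = -2 + \left(q^{2} + q\right) = -2 + \left(q + q^{2}\right) = -2 + q + q^{2}$)
$M{\left(I \right)} = I^{2}$
$L{\left(j,n \right)} = - \frac{1}{2 \left(j + j^{2}\right)}$
$\left(-26338 - 24071\right) + L{\left(73,T{\left(6,5 \right)} \right)} = \left(-26338 - 24071\right) - \frac{1}{2 \cdot 73 \left(1 + 73\right)} = -50409 - \frac{1}{146 \cdot 74} = -50409 - \frac{1}{146} \cdot \frac{1}{74} = -50409 - \frac{1}{10804} = - \frac{544618837}{10804}$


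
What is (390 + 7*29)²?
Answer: 351649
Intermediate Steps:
(390 + 7*29)² = (390 + 203)² = 593² = 351649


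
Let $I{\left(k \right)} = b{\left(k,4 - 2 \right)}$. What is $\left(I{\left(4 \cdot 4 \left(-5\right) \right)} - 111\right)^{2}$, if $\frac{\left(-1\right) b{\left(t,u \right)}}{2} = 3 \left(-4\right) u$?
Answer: $3969$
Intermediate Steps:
$b{\left(t,u \right)} = 24 u$ ($b{\left(t,u \right)} = - 2 \cdot 3 \left(-4\right) u = - 2 \left(- 12 u\right) = 24 u$)
$I{\left(k \right)} = 48$ ($I{\left(k \right)} = 24 \left(4 - 2\right) = 24 \cdot 2 = 48$)
$\left(I{\left(4 \cdot 4 \left(-5\right) \right)} - 111\right)^{2} = \left(48 - 111\right)^{2} = \left(-63\right)^{2} = 3969$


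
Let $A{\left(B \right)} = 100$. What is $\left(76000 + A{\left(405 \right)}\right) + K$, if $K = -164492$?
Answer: $-88392$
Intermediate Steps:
$\left(76000 + A{\left(405 \right)}\right) + K = \left(76000 + 100\right) - 164492 = 76100 - 164492 = -88392$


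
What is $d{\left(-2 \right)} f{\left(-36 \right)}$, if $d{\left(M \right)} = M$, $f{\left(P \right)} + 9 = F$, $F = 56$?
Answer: $-94$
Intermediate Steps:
$f{\left(P \right)} = 47$ ($f{\left(P \right)} = -9 + 56 = 47$)
$d{\left(-2 \right)} f{\left(-36 \right)} = \left(-2\right) 47 = -94$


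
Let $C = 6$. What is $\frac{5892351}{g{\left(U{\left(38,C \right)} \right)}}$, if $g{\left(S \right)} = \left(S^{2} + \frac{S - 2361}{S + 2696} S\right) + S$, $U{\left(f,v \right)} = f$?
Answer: $\frac{8054843817}{1981757} \approx 4064.5$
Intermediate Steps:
$g{\left(S \right)} = S + S^{2} + \frac{S \left(-2361 + S\right)}{2696 + S}$ ($g{\left(S \right)} = \left(S^{2} + \frac{-2361 + S}{2696 + S} S\right) + S = \left(S^{2} + \frac{S \left(-2361 + S\right)}{2696 + S}\right) + S = S + S^{2} + \frac{S \left(-2361 + S\right)}{2696 + S}$)
$\frac{5892351}{g{\left(U{\left(38,C \right)} \right)}} = \frac{5892351}{38 \frac{1}{2696 + 38} \left(335 + 38^{2} + 2698 \cdot 38\right)} = \frac{5892351}{38 \cdot \frac{1}{2734} \left(335 + 1444 + 102524\right)} = \frac{5892351}{38 \cdot \frac{1}{2734} \cdot 104303} = \frac{5892351}{\frac{1981757}{1367}} = 5892351 \cdot \frac{1367}{1981757} = \frac{8054843817}{1981757}$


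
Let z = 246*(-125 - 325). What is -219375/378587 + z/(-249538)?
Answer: -6416408925/47235921403 ≈ -0.13584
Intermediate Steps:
z = -110700 (z = 246*(-450) = -110700)
-219375/378587 + z/(-249538) = -219375/378587 - 110700/(-249538) = -219375*1/378587 - 110700*(-1/249538) = -219375/378587 + 55350/124769 = -6416408925/47235921403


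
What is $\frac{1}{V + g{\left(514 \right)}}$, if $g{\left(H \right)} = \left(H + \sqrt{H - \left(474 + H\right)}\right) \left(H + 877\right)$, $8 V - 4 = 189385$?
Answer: $\frac{15757816}{11659038880259} - \frac{89024 i \sqrt{474}}{34977116640777} \approx 1.3516 \cdot 10^{-6} - 5.5413 \cdot 10^{-8} i$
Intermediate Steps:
$V = \frac{189389}{8}$ ($V = \frac{1}{2} + \frac{1}{8} \cdot 189385 = \frac{1}{2} + \frac{189385}{8} = \frac{189389}{8} \approx 23674.0$)
$g{\left(H \right)} = \left(877 + H\right) \left(H + i \sqrt{474}\right)$ ($g{\left(H \right)} = \left(H + \sqrt{-474}\right) \left(877 + H\right) = \left(H + i \sqrt{474}\right) \left(877 + H\right) = \left(877 + H\right) \left(H + i \sqrt{474}\right)$)
$\frac{1}{V + g{\left(514 \right)}} = \frac{1}{\frac{189389}{8} + \left(514^{2} + 877 \cdot 514 + 877 i \sqrt{474} + i 514 \sqrt{474}\right)} = \frac{1}{\frac{189389}{8} + \left(264196 + 450778 + 877 i \sqrt{474} + 514 i \sqrt{474}\right)} = \frac{1}{\frac{189389}{8} + \left(714974 + 1391 i \sqrt{474}\right)} = \frac{1}{\frac{5909181}{8} + 1391 i \sqrt{474}}$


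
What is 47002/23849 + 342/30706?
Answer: 725699885/366153697 ≈ 1.9820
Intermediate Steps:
47002/23849 + 342/30706 = 47002*(1/23849) + 342*(1/30706) = 47002/23849 + 171/15353 = 725699885/366153697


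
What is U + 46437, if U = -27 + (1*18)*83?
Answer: 47904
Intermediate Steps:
U = 1467 (U = -27 + 18*83 = -27 + 1494 = 1467)
U + 46437 = 1467 + 46437 = 47904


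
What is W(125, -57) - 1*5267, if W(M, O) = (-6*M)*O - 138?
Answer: 37345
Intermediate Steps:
W(M, O) = -138 - 6*M*O (W(M, O) = -6*M*O - 138 = -138 - 6*M*O)
W(125, -57) - 1*5267 = (-138 - 6*125*(-57)) - 1*5267 = (-138 + 42750) - 5267 = 42612 - 5267 = 37345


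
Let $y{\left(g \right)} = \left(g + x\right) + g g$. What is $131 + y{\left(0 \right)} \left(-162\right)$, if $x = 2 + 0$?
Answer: $-193$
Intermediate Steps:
$x = 2$
$y{\left(g \right)} = 2 + g + g^{2}$ ($y{\left(g \right)} = \left(g + 2\right) + g g = \left(2 + g\right) + g^{2} = 2 + g + g^{2}$)
$131 + y{\left(0 \right)} \left(-162\right) = 131 + \left(2 + 0 + 0^{2}\right) \left(-162\right) = 131 + \left(2 + 0 + 0\right) \left(-162\right) = 131 + 2 \left(-162\right) = 131 - 324 = -193$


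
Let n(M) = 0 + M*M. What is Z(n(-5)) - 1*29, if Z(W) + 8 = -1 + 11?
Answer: -27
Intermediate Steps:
n(M) = M² (n(M) = 0 + M² = M²)
Z(W) = 2 (Z(W) = -8 + (-1 + 11) = -8 + 10 = 2)
Z(n(-5)) - 1*29 = 2 - 1*29 = 2 - 29 = -27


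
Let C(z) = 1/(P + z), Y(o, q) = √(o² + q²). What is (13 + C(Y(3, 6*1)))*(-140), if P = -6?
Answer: -5740/3 - 140*√5/3 ≈ -2017.7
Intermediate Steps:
C(z) = 1/(-6 + z)
(13 + C(Y(3, 6*1)))*(-140) = (13 + 1/(-6 + √(3² + (6*1)²)))*(-140) = (13 + 1/(-6 + √(9 + 6²)))*(-140) = (13 + 1/(-6 + √(9 + 36)))*(-140) = (13 + 1/(-6 + √45))*(-140) = (13 + 1/(-6 + 3*√5))*(-140) = -1820 - 140/(-6 + 3*√5)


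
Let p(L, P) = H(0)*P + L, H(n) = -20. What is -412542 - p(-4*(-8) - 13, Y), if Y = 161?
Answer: -409341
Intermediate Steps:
p(L, P) = L - 20*P (p(L, P) = -20*P + L = L - 20*P)
-412542 - p(-4*(-8) - 13, Y) = -412542 - ((-4*(-8) - 13) - 20*161) = -412542 - ((32 - 13) - 3220) = -412542 - (19 - 3220) = -412542 - 1*(-3201) = -412542 + 3201 = -409341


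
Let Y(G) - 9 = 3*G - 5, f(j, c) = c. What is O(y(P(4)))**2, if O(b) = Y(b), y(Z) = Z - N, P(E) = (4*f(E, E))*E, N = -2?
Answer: 40804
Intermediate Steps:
P(E) = 4*E**2 (P(E) = (4*E)*E = 4*E**2)
y(Z) = 2 + Z (y(Z) = Z - 1*(-2) = Z + 2 = 2 + Z)
Y(G) = 4 + 3*G (Y(G) = 9 + (3*G - 5) = 9 + (-5 + 3*G) = 4 + 3*G)
O(b) = 4 + 3*b
O(y(P(4)))**2 = (4 + 3*(2 + 4*4**2))**2 = (4 + 3*(2 + 4*16))**2 = (4 + 3*(2 + 64))**2 = (4 + 3*66)**2 = (4 + 198)**2 = 202**2 = 40804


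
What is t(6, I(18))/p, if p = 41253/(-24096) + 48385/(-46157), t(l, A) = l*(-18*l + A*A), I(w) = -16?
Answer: -329210925312/1023333227 ≈ -321.70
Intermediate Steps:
t(l, A) = l*(A² - 18*l) (t(l, A) = l*(-18*l + A²) = l*(A² - 18*l))
p = -1023333227/370733024 (p = 41253*(-1/24096) + 48385*(-1/46157) = -13751/8032 - 48385/46157 = -1023333227/370733024 ≈ -2.7603)
t(6, I(18))/p = (6*((-16)² - 18*6))/(-1023333227/370733024) = (6*(256 - 108))*(-370733024/1023333227) = (6*148)*(-370733024/1023333227) = 888*(-370733024/1023333227) = -329210925312/1023333227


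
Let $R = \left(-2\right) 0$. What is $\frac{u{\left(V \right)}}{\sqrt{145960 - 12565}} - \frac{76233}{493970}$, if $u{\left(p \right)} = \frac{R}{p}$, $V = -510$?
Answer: $- \frac{76233}{493970} \approx -0.15433$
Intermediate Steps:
$R = 0$
$u{\left(p \right)} = 0$ ($u{\left(p \right)} = \frac{0}{p} = 0$)
$\frac{u{\left(V \right)}}{\sqrt{145960 - 12565}} - \frac{76233}{493970} = \frac{0}{\sqrt{145960 - 12565}} - \frac{76233}{493970} = \frac{0}{\sqrt{133395}} - \frac{76233}{493970} = 0 \frac{\sqrt{133395}}{133395} - \frac{76233}{493970} = 0 - \frac{76233}{493970} = - \frac{76233}{493970}$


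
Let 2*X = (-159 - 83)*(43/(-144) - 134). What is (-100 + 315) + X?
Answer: 2370979/144 ≈ 16465.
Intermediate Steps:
X = 2340019/144 (X = ((-159 - 83)*(43/(-144) - 134))/2 = (-242*(43*(-1/144) - 134))/2 = (-242*(-43/144 - 134))/2 = (-242*(-19339/144))/2 = (½)*(2340019/72) = 2340019/144 ≈ 16250.)
(-100 + 315) + X = (-100 + 315) + 2340019/144 = 215 + 2340019/144 = 2370979/144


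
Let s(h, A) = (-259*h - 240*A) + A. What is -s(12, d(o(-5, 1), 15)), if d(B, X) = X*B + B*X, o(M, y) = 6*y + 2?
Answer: 60468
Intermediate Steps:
o(M, y) = 2 + 6*y
d(B, X) = 2*B*X (d(B, X) = B*X + B*X = 2*B*X)
s(h, A) = -259*h - 239*A
-s(12, d(o(-5, 1), 15)) = -(-259*12 - 478*(2 + 6*1)*15) = -(-3108 - 478*(2 + 6)*15) = -(-3108 - 478*8*15) = -(-3108 - 239*240) = -(-3108 - 57360) = -1*(-60468) = 60468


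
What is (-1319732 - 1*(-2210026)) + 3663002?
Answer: 4553296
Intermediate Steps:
(-1319732 - 1*(-2210026)) + 3663002 = (-1319732 + 2210026) + 3663002 = 890294 + 3663002 = 4553296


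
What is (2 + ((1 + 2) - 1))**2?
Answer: 16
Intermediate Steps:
(2 + ((1 + 2) - 1))**2 = (2 + (3 - 1))**2 = (2 + 2)**2 = 4**2 = 16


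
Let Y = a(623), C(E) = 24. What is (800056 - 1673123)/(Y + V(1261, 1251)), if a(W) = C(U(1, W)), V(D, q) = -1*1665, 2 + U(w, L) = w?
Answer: 873067/1641 ≈ 532.03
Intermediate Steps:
U(w, L) = -2 + w
V(D, q) = -1665
a(W) = 24
Y = 24
(800056 - 1673123)/(Y + V(1261, 1251)) = (800056 - 1673123)/(24 - 1665) = -873067/(-1641) = -873067*(-1/1641) = 873067/1641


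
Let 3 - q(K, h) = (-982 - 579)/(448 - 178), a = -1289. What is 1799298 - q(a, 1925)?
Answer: 485808089/270 ≈ 1.7993e+6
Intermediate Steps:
q(K, h) = 2371/270 (q(K, h) = 3 - (-982 - 579)/(448 - 178) = 3 - (-1561)/270 = 3 - 1*(-1561/270) = 3 + 1561/270 = 2371/270)
1799298 - q(a, 1925) = 1799298 - 1*2371/270 = 1799298 - 2371/270 = 485808089/270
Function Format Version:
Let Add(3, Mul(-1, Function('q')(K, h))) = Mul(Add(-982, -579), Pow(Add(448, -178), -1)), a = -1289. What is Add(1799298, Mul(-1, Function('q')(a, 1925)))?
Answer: Rational(485808089, 270) ≈ 1.7993e+6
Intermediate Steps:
Function('q')(K, h) = Rational(2371, 270) (Function('q')(K, h) = Add(3, Mul(-1, Mul(Add(-982, -579), Pow(Add(448, -178), -1)))) = Add(3, Mul(-1, Mul(-1561, Pow(270, -1)))) = Add(3, Mul(-1, Mul(-1561, Rational(1, 270)))) = Add(3, Mul(-1, Rational(-1561, 270))) = Add(3, Rational(1561, 270)) = Rational(2371, 270))
Add(1799298, Mul(-1, Function('q')(a, 1925))) = Add(1799298, Mul(-1, Rational(2371, 270))) = Add(1799298, Rational(-2371, 270)) = Rational(485808089, 270)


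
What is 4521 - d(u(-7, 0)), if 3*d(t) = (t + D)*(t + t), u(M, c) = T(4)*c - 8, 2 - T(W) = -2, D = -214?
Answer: 3337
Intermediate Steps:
T(W) = 4 (T(W) = 2 - 1*(-2) = 2 + 2 = 4)
u(M, c) = -8 + 4*c (u(M, c) = 4*c - 8 = -8 + 4*c)
d(t) = 2*t*(-214 + t)/3 (d(t) = ((t - 214)*(t + t))/3 = ((-214 + t)*(2*t))/3 = (2*t*(-214 + t))/3 = 2*t*(-214 + t)/3)
4521 - d(u(-7, 0)) = 4521 - 2*(-8 + 4*0)*(-214 + (-8 + 4*0))/3 = 4521 - 2*(-8 + 0)*(-214 + (-8 + 0))/3 = 4521 - 2*(-8)*(-214 - 8)/3 = 4521 - 2*(-8)*(-222)/3 = 4521 - 1*1184 = 4521 - 1184 = 3337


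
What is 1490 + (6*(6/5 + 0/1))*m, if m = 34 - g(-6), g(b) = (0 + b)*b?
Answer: 7378/5 ≈ 1475.6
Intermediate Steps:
g(b) = b² (g(b) = b*b = b²)
m = -2 (m = 34 - 1*(-6)² = 34 - 1*36 = 34 - 36 = -2)
1490 + (6*(6/5 + 0/1))*m = 1490 + (6*(6/5 + 0/1))*(-2) = 1490 + (6*(6*(⅕) + 0*1))*(-2) = 1490 + (6*(6/5 + 0))*(-2) = 1490 + (6*(6/5))*(-2) = 1490 + (36/5)*(-2) = 1490 - 72/5 = 7378/5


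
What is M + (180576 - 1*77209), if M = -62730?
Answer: 40637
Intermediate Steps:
M + (180576 - 1*77209) = -62730 + (180576 - 1*77209) = -62730 + (180576 - 77209) = -62730 + 103367 = 40637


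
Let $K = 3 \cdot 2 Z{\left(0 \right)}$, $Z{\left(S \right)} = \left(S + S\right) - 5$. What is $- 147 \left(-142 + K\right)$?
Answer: $25284$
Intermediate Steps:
$Z{\left(S \right)} = -5 + 2 S$ ($Z{\left(S \right)} = 2 S - 5 = -5 + 2 S$)
$K = -30$ ($K = 3 \cdot 2 \left(-5 + 2 \cdot 0\right) = 6 \left(-5 + 0\right) = 6 \left(-5\right) = -30$)
$- 147 \left(-142 + K\right) = - 147 \left(-142 - 30\right) = \left(-147\right) \left(-172\right) = 25284$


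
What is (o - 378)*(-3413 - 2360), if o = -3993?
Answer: 25233783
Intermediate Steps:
(o - 378)*(-3413 - 2360) = (-3993 - 378)*(-3413 - 2360) = -4371*(-5773) = 25233783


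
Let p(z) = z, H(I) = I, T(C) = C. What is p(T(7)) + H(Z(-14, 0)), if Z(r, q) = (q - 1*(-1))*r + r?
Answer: -21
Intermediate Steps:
Z(r, q) = r + r*(1 + q) (Z(r, q) = (q + 1)*r + r = (1 + q)*r + r = r*(1 + q) + r = r + r*(1 + q))
p(T(7)) + H(Z(-14, 0)) = 7 - 14*(2 + 0) = 7 - 14*2 = 7 - 28 = -21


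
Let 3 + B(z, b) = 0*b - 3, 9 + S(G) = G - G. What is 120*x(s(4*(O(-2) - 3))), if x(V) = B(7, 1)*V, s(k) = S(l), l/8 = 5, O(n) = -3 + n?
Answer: 6480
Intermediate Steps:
l = 40 (l = 8*5 = 40)
S(G) = -9 (S(G) = -9 + (G - G) = -9 + 0 = -9)
s(k) = -9
B(z, b) = -6 (B(z, b) = -3 + (0*b - 3) = -3 + (0 - 3) = -3 - 3 = -6)
x(V) = -6*V
120*x(s(4*(O(-2) - 3))) = 120*(-6*(-9)) = 120*54 = 6480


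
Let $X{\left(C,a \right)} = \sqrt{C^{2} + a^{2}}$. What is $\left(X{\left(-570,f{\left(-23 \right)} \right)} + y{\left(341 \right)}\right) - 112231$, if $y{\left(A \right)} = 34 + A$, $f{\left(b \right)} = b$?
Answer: $-111856 + \sqrt{325429} \approx -1.1129 \cdot 10^{5}$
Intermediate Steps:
$\left(X{\left(-570,f{\left(-23 \right)} \right)} + y{\left(341 \right)}\right) - 112231 = \left(\sqrt{\left(-570\right)^{2} + \left(-23\right)^{2}} + \left(34 + 341\right)\right) - 112231 = \left(\sqrt{324900 + 529} + 375\right) - 112231 = \left(\sqrt{325429} + 375\right) - 112231 = \left(375 + \sqrt{325429}\right) - 112231 = -111856 + \sqrt{325429}$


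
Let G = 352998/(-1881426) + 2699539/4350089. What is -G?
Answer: -590568357632/1364061757819 ≈ -0.43295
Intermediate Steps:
G = 590568357632/1364061757819 (G = 352998*(-1/1881426) + 2699539*(1/4350089) = -58833/313571 + 2699539/4350089 = 590568357632/1364061757819 ≈ 0.43295)
-G = -1*590568357632/1364061757819 = -590568357632/1364061757819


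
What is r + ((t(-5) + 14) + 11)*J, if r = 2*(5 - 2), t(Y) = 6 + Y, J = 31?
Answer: 812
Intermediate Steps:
r = 6 (r = 2*3 = 6)
r + ((t(-5) + 14) + 11)*J = 6 + (((6 - 5) + 14) + 11)*31 = 6 + ((1 + 14) + 11)*31 = 6 + (15 + 11)*31 = 6 + 26*31 = 6 + 806 = 812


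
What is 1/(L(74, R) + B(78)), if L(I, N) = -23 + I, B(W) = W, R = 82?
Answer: 1/129 ≈ 0.0077519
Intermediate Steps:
1/(L(74, R) + B(78)) = 1/((-23 + 74) + 78) = 1/(51 + 78) = 1/129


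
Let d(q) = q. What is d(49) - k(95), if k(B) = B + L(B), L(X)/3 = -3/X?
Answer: -4361/95 ≈ -45.905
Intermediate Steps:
L(X) = -9/X (L(X) = 3*(-3/X) = -9/X)
k(B) = B - 9/B
d(49) - k(95) = 49 - (95 - 9/95) = 49 - 1*9016/95 = 49 - 9016/95 = -4361/95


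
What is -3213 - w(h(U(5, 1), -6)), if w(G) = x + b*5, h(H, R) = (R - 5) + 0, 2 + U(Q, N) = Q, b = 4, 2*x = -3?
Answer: -6463/2 ≈ -3231.5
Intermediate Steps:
x = -3/2 (x = (1/2)*(-3) = -3/2 ≈ -1.5000)
U(Q, N) = -2 + Q
h(H, R) = -5 + R (h(H, R) = (-5 + R) + 0 = -5 + R)
w(G) = 37/2 (w(G) = -3/2 + 4*5 = -3/2 + 20 = 37/2)
-3213 - w(h(U(5, 1), -6)) = -3213 - 1*37/2 = -3213 - 37/2 = -6463/2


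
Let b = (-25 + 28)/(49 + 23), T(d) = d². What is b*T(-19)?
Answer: 361/24 ≈ 15.042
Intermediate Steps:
b = 1/24 (b = 3/72 = 3*(1/72) = 1/24 ≈ 0.041667)
b*T(-19) = (1/24)*(-19)² = (1/24)*361 = 361/24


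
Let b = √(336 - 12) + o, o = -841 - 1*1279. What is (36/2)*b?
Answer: -37836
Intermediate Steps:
o = -2120 (o = -841 - 1279 = -2120)
b = -2102 (b = √(336 - 12) - 2120 = √324 - 2120 = 18 - 2120 = -2102)
(36/2)*b = (36/2)*(-2102) = (36*(½))*(-2102) = 18*(-2102) = -37836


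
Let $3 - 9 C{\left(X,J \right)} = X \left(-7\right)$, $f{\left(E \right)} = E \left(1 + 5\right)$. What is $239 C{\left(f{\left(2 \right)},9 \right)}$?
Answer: $\frac{6931}{3} \approx 2310.3$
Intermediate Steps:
$f{\left(E \right)} = 6 E$ ($f{\left(E \right)} = E 6 = 6 E$)
$C{\left(X,J \right)} = \frac{1}{3} + \frac{7 X}{9}$ ($C{\left(X,J \right)} = \frac{1}{3} - \frac{X \left(-7\right)}{9} = \frac{1}{3} - \frac{\left(-7\right) X}{9} = \frac{1}{3} + \frac{7 X}{9}$)
$239 C{\left(f{\left(2 \right)},9 \right)} = 239 \left(\frac{1}{3} + \frac{7 \cdot 6 \cdot 2}{9}\right) = 239 \left(\frac{1}{3} + \frac{7}{9} \cdot 12\right) = 239 \left(\frac{1}{3} + \frac{28}{3}\right) = 239 \cdot \frac{29}{3} = \frac{6931}{3}$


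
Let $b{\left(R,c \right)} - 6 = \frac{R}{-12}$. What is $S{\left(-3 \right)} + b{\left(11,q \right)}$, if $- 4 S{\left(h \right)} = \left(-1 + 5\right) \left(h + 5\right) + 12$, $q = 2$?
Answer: $\frac{1}{12} \approx 0.083333$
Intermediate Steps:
$b{\left(R,c \right)} = 6 - \frac{R}{12}$ ($b{\left(R,c \right)} = 6 + \frac{R}{-12} = 6 + R \left(- \frac{1}{12}\right) = 6 - \frac{R}{12}$)
$S{\left(h \right)} = -8 - h$ ($S{\left(h \right)} = - \frac{\left(-1 + 5\right) \left(h + 5\right) + 12}{4} = - \frac{4 \left(5 + h\right) + 12}{4} = - \frac{\left(20 + 4 h\right) + 12}{4} = - \frac{32 + 4 h}{4} = -8 - h$)
$S{\left(-3 \right)} + b{\left(11,q \right)} = \left(-8 - -3\right) + \left(6 - \frac{11}{12}\right) = \left(-8 + 3\right) + \left(6 - \frac{11}{12}\right) = -5 + \frac{61}{12} = \frac{1}{12}$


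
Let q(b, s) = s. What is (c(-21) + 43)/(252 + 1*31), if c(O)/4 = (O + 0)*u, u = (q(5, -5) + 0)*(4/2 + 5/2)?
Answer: 1933/283 ≈ 6.8304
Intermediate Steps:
u = -45/2 (u = (-5 + 0)*(4/2 + 5/2) = -5*(4*(½) + 5*(½)) = -5*(2 + 5/2) = -5*9/2 = -45/2 ≈ -22.500)
c(O) = -90*O (c(O) = 4*((O + 0)*(-45/2)) = 4*(O*(-45/2)) = 4*(-45*O/2) = -90*O)
(c(-21) + 43)/(252 + 1*31) = (-90*(-21) + 43)/(252 + 1*31) = (1890 + 43)/(252 + 31) = 1933/283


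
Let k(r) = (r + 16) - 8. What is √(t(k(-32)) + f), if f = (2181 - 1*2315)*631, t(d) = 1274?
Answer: 4*I*√5205 ≈ 288.58*I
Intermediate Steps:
k(r) = 8 + r (k(r) = (16 + r) - 8 = 8 + r)
f = -84554 (f = (2181 - 2315)*631 = -134*631 = -84554)
√(t(k(-32)) + f) = √(1274 - 84554) = √(-83280) = 4*I*√5205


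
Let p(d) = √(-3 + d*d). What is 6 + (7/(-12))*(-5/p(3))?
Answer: 6 + 35*√6/72 ≈ 7.1907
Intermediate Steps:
p(d) = √(-3 + d²)
6 + (7/(-12))*(-5/p(3)) = 6 + (7/(-12))*(-5/√(-3 + 3²)) = 6 + (7*(-1/12))*(-5/√(-3 + 9)) = 6 - 7*(-5)/(12*(√6)) = 6 - 7*√6/6*(-5)/12 = 6 - (-35)*√6/72 = 6 + 35*√6/72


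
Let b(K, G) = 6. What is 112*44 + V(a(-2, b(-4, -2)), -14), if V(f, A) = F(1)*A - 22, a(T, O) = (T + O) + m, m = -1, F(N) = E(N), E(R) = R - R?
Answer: 4906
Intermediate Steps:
E(R) = 0
F(N) = 0
a(T, O) = -1 + O + T (a(T, O) = (T + O) - 1 = (O + T) - 1 = -1 + O + T)
V(f, A) = -22 (V(f, A) = 0*A - 22 = 0 - 22 = -22)
112*44 + V(a(-2, b(-4, -2)), -14) = 112*44 - 22 = 4928 - 22 = 4906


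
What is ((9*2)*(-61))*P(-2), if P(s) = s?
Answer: 2196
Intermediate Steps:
((9*2)*(-61))*P(-2) = ((9*2)*(-61))*(-2) = (18*(-61))*(-2) = -1098*(-2) = 2196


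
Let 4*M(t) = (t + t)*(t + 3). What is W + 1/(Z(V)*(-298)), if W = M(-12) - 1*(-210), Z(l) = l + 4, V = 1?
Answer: 393359/1490 ≈ 264.00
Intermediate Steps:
M(t) = t*(3 + t)/2 (M(t) = ((t + t)*(t + 3))/4 = ((2*t)*(3 + t))/4 = (2*t*(3 + t))/4 = t*(3 + t)/2)
Z(l) = 4 + l
W = 264 (W = (½)*(-12)*(3 - 12) - 1*(-210) = (½)*(-12)*(-9) + 210 = 54 + 210 = 264)
W + 1/(Z(V)*(-298)) = 264 + 1/((4 + 1)*(-298)) = 264 - 1/298/5 = 264 + (⅕)*(-1/298) = 264 - 1/1490 = 393359/1490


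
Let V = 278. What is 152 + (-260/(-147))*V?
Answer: 94624/147 ≈ 643.70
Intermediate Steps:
152 + (-260/(-147))*V = 152 - 260/(-147)*278 = 152 - 260*(-1/147)*278 = 152 + (260/147)*278 = 152 + 72280/147 = 94624/147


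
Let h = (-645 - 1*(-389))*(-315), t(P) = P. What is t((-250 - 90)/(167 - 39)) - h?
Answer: -2580565/32 ≈ -80643.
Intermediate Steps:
h = 80640 (h = (-645 + 389)*(-315) = -256*(-315) = 80640)
t((-250 - 90)/(167 - 39)) - h = (-250 - 90)/(167 - 39) - 1*80640 = -340/128 - 80640 = -340*1/128 - 80640 = -85/32 - 80640 = -2580565/32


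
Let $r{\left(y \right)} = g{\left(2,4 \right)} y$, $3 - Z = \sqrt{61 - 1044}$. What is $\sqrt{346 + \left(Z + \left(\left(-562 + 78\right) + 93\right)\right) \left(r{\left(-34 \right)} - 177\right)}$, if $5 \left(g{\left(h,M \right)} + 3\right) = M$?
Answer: $\frac{\sqrt{999990 + 2555 i \sqrt{983}}}{5} \approx 200.16 + 8.0043 i$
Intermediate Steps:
$g{\left(h,M \right)} = -3 + \frac{M}{5}$
$Z = 3 - i \sqrt{983}$ ($Z = 3 - \sqrt{61 - 1044} = 3 - \sqrt{-983} = 3 - i \sqrt{983} \approx 3.0 - 31.353 i$)
$r{\left(y \right)} = - \frac{11 y}{5}$ ($r{\left(y \right)} = \left(-3 + \frac{1}{5} \cdot 4\right) y = \left(-3 + \frac{4}{5}\right) y = - \frac{11 y}{5}$)
$\sqrt{346 + \left(Z + \left(\left(-562 + 78\right) + 93\right)\right) \left(r{\left(-34 \right)} - 177\right)} = \sqrt{346 + \left(\left(3 - i \sqrt{983}\right) + \left(\left(-562 + 78\right) + 93\right)\right) \left(\left(- \frac{11}{5}\right) \left(-34\right) - 177\right)} = \sqrt{346 + \left(\left(3 - i \sqrt{983}\right) + \left(-484 + 93\right)\right) \left(\frac{374}{5} - 177\right)} = \sqrt{346 + \left(\left(3 - i \sqrt{983}\right) - 391\right) \left(- \frac{511}{5}\right)} = \sqrt{346 + \left(-388 - i \sqrt{983}\right) \left(- \frac{511}{5}\right)} = \sqrt{346 + \left(\frac{198268}{5} + \frac{511 i \sqrt{983}}{5}\right)} = \sqrt{\frac{199998}{5} + \frac{511 i \sqrt{983}}{5}}$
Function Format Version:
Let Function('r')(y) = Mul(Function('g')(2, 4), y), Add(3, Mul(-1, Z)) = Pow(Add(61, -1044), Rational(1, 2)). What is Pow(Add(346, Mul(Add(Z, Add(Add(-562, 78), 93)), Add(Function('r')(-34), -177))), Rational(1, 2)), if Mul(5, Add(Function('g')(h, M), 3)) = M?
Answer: Mul(Rational(1, 5), Pow(Add(999990, Mul(2555, I, Pow(983, Rational(1, 2)))), Rational(1, 2))) ≈ Add(200.16, Mul(8.0043, I))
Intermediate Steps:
Function('g')(h, M) = Add(-3, Mul(Rational(1, 5), M))
Z = Add(3, Mul(-1, I, Pow(983, Rational(1, 2)))) (Z = Add(3, Mul(-1, Pow(Add(61, -1044), Rational(1, 2)))) = Add(3, Mul(-1, Pow(-983, Rational(1, 2)))) = Add(3, Mul(-1, Mul(I, Pow(983, Rational(1, 2))))) = Add(3, Mul(-1, I, Pow(983, Rational(1, 2)))) ≈ Add(3.0000, Mul(-31.353, I)))
Function('r')(y) = Mul(Rational(-11, 5), y) (Function('r')(y) = Mul(Add(-3, Mul(Rational(1, 5), 4)), y) = Mul(Add(-3, Rational(4, 5)), y) = Mul(Rational(-11, 5), y))
Pow(Add(346, Mul(Add(Z, Add(Add(-562, 78), 93)), Add(Function('r')(-34), -177))), Rational(1, 2)) = Pow(Add(346, Mul(Add(Add(3, Mul(-1, I, Pow(983, Rational(1, 2)))), Add(Add(-562, 78), 93)), Add(Mul(Rational(-11, 5), -34), -177))), Rational(1, 2)) = Pow(Add(346, Mul(Add(Add(3, Mul(-1, I, Pow(983, Rational(1, 2)))), Add(-484, 93)), Add(Rational(374, 5), -177))), Rational(1, 2)) = Pow(Add(346, Mul(Add(Add(3, Mul(-1, I, Pow(983, Rational(1, 2)))), -391), Rational(-511, 5))), Rational(1, 2)) = Pow(Add(346, Mul(Add(-388, Mul(-1, I, Pow(983, Rational(1, 2)))), Rational(-511, 5))), Rational(1, 2)) = Pow(Add(346, Add(Rational(198268, 5), Mul(Rational(511, 5), I, Pow(983, Rational(1, 2))))), Rational(1, 2)) = Pow(Add(Rational(199998, 5), Mul(Rational(511, 5), I, Pow(983, Rational(1, 2)))), Rational(1, 2))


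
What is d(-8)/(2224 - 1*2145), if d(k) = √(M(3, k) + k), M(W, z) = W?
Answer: I*√5/79 ≈ 0.028305*I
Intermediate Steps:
d(k) = √(3 + k)
d(-8)/(2224 - 1*2145) = √(3 - 8)/(2224 - 1*2145) = √(-5)/(2224 - 2145) = (I*√5)/79 = (I*√5)*(1/79) = I*√5/79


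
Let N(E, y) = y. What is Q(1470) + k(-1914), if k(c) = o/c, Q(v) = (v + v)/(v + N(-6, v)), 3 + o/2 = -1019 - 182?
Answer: 2161/957 ≈ 2.2581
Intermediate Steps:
o = -2408 (o = -6 + 2*(-1019 - 182) = -6 + 2*(-1201) = -6 - 2402 = -2408)
Q(v) = 1 (Q(v) = (v + v)/(v + v) = (2*v)/((2*v)) = (2*v)*(1/(2*v)) = 1)
k(c) = -2408/c
Q(1470) + k(-1914) = 1 - 2408/(-1914) = 1 - 2408*(-1/1914) = 1 + 1204/957 = 2161/957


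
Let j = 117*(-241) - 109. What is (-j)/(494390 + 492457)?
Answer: 28306/986847 ≈ 0.028683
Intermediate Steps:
j = -28306 (j = -28197 - 109 = -28306)
(-j)/(494390 + 492457) = (-1*(-28306))/(494390 + 492457) = 28306/986847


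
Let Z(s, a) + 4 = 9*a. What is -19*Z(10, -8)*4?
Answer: 5776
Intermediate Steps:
Z(s, a) = -4 + 9*a
-19*Z(10, -8)*4 = -19*(-4 + 9*(-8))*4 = -19*(-4 - 72)*4 = -19*(-76)*4 = 1444*4 = 5776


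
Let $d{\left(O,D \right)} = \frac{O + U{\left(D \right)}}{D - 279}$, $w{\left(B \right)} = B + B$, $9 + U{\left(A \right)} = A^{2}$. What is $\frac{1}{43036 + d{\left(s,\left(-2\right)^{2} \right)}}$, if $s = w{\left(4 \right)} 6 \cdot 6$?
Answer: $\frac{55}{2366921} \approx 2.3237 \cdot 10^{-5}$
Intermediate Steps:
$U{\left(A \right)} = -9 + A^{2}$
$w{\left(B \right)} = 2 B$
$s = 288$ ($s = 2 \cdot 4 \cdot 6 \cdot 6 = 8 \cdot 6 \cdot 6 = 48 \cdot 6 = 288$)
$d{\left(O,D \right)} = \frac{-9 + O + D^{2}}{-279 + D}$ ($d{\left(O,D \right)} = \frac{O + \left(-9 + D^{2}\right)}{D - 279} = \frac{-9 + O + D^{2}}{-279 + D}$)
$\frac{1}{43036 + d{\left(s,\left(-2\right)^{2} \right)}} = \frac{1}{43036 + \frac{-9 + 288 + \left(\left(-2\right)^{2}\right)^{2}}{-279 + \left(-2\right)^{2}}} = \frac{1}{43036 + \frac{-9 + 288 + 4^{2}}{-279 + 4}} = \frac{1}{43036 + \frac{-9 + 288 + 16}{-275}} = \frac{1}{43036 - \frac{59}{55}} = \frac{1}{\frac{2366921}{55}} = \frac{55}{2366921}$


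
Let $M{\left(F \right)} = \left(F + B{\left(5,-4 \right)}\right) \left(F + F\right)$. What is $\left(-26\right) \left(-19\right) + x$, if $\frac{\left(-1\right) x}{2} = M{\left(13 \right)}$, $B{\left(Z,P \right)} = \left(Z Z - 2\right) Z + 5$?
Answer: $-6422$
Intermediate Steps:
$B{\left(Z,P \right)} = 5 + Z \left(-2 + Z^{2}\right)$ ($B{\left(Z,P \right)} = \left(Z^{2} - 2\right) Z + 5 = \left(-2 + Z^{2}\right) Z + 5 = Z \left(-2 + Z^{2}\right) + 5 = 5 + Z \left(-2 + Z^{2}\right)$)
$M{\left(F \right)} = 2 F \left(120 + F\right)$ ($M{\left(F \right)} = \left(F + \left(5 + 5^{3} - 10\right)\right) \left(F + F\right) = \left(F + \left(5 + 125 - 10\right)\right) 2 F = \left(F + 120\right) 2 F = \left(120 + F\right) 2 F = 2 F \left(120 + F\right)$)
$x = -6916$ ($x = - 2 \cdot 2 \cdot 13 \left(120 + 13\right) = - 2 \cdot 2 \cdot 13 \cdot 133 = \left(-2\right) 3458 = -6916$)
$\left(-26\right) \left(-19\right) + x = \left(-26\right) \left(-19\right) - 6916 = 494 - 6916 = -6422$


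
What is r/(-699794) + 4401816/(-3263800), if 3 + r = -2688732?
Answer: 711891108387/285498457150 ≈ 2.4935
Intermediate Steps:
r = -2688735 (r = -3 - 2688732 = -2688735)
r/(-699794) + 4401816/(-3263800) = -2688735/(-699794) + 4401816/(-3263800) = -2688735*(-1/699794) + 4401816*(-1/3263800) = 2688735/699794 - 550227/407975 = 711891108387/285498457150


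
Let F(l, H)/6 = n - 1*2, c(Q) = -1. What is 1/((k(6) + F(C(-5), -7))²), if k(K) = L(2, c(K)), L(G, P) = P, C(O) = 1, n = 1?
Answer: 1/49 ≈ 0.020408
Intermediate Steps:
k(K) = -1
F(l, H) = -6 (F(l, H) = 6*(1 - 1*2) = 6*(1 - 2) = 6*(-1) = -6)
1/((k(6) + F(C(-5), -7))²) = 1/((-1 - 6)²) = 1/((-7)²) = 1/49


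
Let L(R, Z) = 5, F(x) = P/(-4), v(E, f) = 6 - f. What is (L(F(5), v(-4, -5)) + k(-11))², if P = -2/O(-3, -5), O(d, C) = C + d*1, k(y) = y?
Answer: 36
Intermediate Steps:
O(d, C) = C + d
P = ¼ (P = -2/(-5 - 3) = -2/(-8) = -2*(-⅛) = ¼ ≈ 0.25000)
F(x) = -1/16 (F(x) = (¼)/(-4) = (¼)*(-¼) = -1/16)
(L(F(5), v(-4, -5)) + k(-11))² = (5 - 11)² = (-6)² = 36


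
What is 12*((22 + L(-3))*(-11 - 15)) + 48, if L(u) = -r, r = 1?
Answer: -6504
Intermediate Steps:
L(u) = -1 (L(u) = -1*1 = -1)
12*((22 + L(-3))*(-11 - 15)) + 48 = 12*((22 - 1)*(-11 - 15)) + 48 = 12*(21*(-26)) + 48 = 12*(-546) + 48 = -6552 + 48 = -6504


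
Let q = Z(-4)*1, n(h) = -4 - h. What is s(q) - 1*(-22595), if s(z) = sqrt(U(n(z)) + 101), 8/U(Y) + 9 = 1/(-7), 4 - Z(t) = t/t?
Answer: 22595 + 3*sqrt(178)/4 ≈ 22605.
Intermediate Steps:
Z(t) = 3 (Z(t) = 4 - t/t = 4 - 1*1 = 4 - 1 = 3)
U(Y) = -7/8 (U(Y) = 8/(-9 + 1/(-7)) = 8/(-9 - 1/7) = 8/(-64/7) = 8*(-7/64) = -7/8)
q = 3 (q = 3*1 = 3)
s(z) = 3*sqrt(178)/4 (s(z) = sqrt(-7/8 + 101) = sqrt(801/8) = 3*sqrt(178)/4)
s(q) - 1*(-22595) = 3*sqrt(178)/4 - 1*(-22595) = 3*sqrt(178)/4 + 22595 = 22595 + 3*sqrt(178)/4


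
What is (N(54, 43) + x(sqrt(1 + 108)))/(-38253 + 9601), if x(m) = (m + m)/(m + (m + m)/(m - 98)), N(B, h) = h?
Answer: -410199/260933764 - sqrt(109)/65233441 ≈ -0.0015722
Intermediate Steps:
x(m) = 2*m/(m + 2*m/(-98 + m)) (x(m) = (2*m)/(m + (2*m)/(-98 + m)) = (2*m)/(m + 2*m/(-98 + m)) = 2*m/(m + 2*m/(-98 + m)))
(N(54, 43) + x(sqrt(1 + 108)))/(-38253 + 9601) = (43 + 2*(-98 + sqrt(1 + 108))/(-96 + sqrt(1 + 108)))/(-38253 + 9601) = (43 + 2*(-98 + sqrt(109))/(-96 + sqrt(109)))/(-28652) = (43 + 2*(-98 + sqrt(109))/(-96 + sqrt(109)))*(-1/28652) = -43/28652 - (-98 + sqrt(109))/(14326*(-96 + sqrt(109)))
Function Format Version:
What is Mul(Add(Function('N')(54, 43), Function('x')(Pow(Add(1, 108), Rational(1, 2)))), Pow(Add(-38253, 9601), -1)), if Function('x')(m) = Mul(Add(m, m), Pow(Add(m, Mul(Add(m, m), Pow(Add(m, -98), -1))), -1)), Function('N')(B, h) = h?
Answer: Add(Rational(-410199, 260933764), Mul(Rational(-1, 65233441), Pow(109, Rational(1, 2)))) ≈ -0.0015722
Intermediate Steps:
Function('x')(m) = Mul(2, m, Pow(Add(m, Mul(2, m, Pow(Add(-98, m), -1))), -1)) (Function('x')(m) = Mul(Mul(2, m), Pow(Add(m, Mul(Mul(2, m), Pow(Add(-98, m), -1))), -1)) = Mul(Mul(2, m), Pow(Add(m, Mul(2, m, Pow(Add(-98, m), -1))), -1)) = Mul(2, m, Pow(Add(m, Mul(2, m, Pow(Add(-98, m), -1))), -1)))
Mul(Add(Function('N')(54, 43), Function('x')(Pow(Add(1, 108), Rational(1, 2)))), Pow(Add(-38253, 9601), -1)) = Mul(Add(43, Mul(2, Pow(Add(-96, Pow(Add(1, 108), Rational(1, 2))), -1), Add(-98, Pow(Add(1, 108), Rational(1, 2))))), Pow(Add(-38253, 9601), -1)) = Mul(Add(43, Mul(2, Pow(Add(-96, Pow(109, Rational(1, 2))), -1), Add(-98, Pow(109, Rational(1, 2))))), Pow(-28652, -1)) = Mul(Add(43, Mul(2, Pow(Add(-96, Pow(109, Rational(1, 2))), -1), Add(-98, Pow(109, Rational(1, 2))))), Rational(-1, 28652)) = Add(Rational(-43, 28652), Mul(Rational(-1, 14326), Pow(Add(-96, Pow(109, Rational(1, 2))), -1), Add(-98, Pow(109, Rational(1, 2)))))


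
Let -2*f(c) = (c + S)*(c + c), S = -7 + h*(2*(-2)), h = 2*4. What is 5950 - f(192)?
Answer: 35326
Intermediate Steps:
h = 8
S = -39 (S = -7 + 8*(2*(-2)) = -7 + 8*(-4) = -7 - 32 = -39)
f(c) = -c*(-39 + c) (f(c) = -(c - 39)*(c + c)/2 = -(-39 + c)*2*c/2 = -c*(-39 + c))
5950 - f(192) = 5950 - 192*(39 - 1*192) = 5950 - 192*(39 - 192) = 5950 - 192*(-153) = 5950 - 1*(-29376) = 5950 + 29376 = 35326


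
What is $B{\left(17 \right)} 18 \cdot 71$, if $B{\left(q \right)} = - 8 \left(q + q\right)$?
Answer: $-347616$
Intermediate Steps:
$B{\left(q \right)} = - 16 q$ ($B{\left(q \right)} = - 8 \cdot 2 q = - 16 q$)
$B{\left(17 \right)} 18 \cdot 71 = \left(-16\right) 17 \cdot 18 \cdot 71 = \left(-272\right) 1278 = -347616$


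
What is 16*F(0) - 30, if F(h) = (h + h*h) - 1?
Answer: -46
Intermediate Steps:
F(h) = -1 + h + h**2 (F(h) = (h + h**2) - 1 = -1 + h + h**2)
16*F(0) - 30 = 16*(-1 + 0 + 0**2) - 30 = 16*(-1 + 0 + 0) - 30 = 16*(-1) - 30 = -16 - 30 = -46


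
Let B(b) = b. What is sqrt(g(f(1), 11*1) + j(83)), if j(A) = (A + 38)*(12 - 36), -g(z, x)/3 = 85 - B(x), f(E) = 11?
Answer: I*sqrt(3126) ≈ 55.911*I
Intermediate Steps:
g(z, x) = -255 + 3*x (g(z, x) = -3*(85 - x) = -255 + 3*x)
j(A) = -912 - 24*A (j(A) = (38 + A)*(-24) = -912 - 24*A)
sqrt(g(f(1), 11*1) + j(83)) = sqrt((-255 + 3*(11*1)) + (-912 - 24*83)) = sqrt((-255 + 3*11) + (-912 - 1992)) = sqrt((-255 + 33) - 2904) = sqrt(-222 - 2904) = sqrt(-3126) = I*sqrt(3126)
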